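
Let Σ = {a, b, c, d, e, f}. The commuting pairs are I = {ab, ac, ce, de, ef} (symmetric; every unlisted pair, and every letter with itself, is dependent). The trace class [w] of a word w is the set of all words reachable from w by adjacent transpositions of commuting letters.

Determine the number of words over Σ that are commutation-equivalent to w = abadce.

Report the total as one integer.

piece 0:a — minimal
piece 1:b — minimal
piece 2:a rests on {0:a}
piece 3:d rests on {1:b, 2:a}
piece 4:c rests on {3:d}
piece 5:e rests on {1:b, 2:a}
minimal pieces: {0:a, 1:b}
ways to finish when only these pieces remain (= sum over removing one remaining piece with nothing left below it):
  1 left: {4}→1  {5}→1
  2 left: {3,4}→1  {4,5}→2
  3 left: {3,4,5}→3
  4 left: {1,3,4,5}→3  {2,3,4,5}→3
  placing 0:a first → 6 extensions
  placing 1:b first → 3 extensions
total linear extensions = 9

9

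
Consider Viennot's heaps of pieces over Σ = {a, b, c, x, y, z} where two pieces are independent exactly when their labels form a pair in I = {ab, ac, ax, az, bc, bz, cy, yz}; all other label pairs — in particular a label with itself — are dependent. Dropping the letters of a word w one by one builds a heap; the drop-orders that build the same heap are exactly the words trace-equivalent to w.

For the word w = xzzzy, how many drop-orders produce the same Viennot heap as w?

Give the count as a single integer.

#0=x has no predecessor
#1=z depends on [0:x]
#2=z depends on [1:z]
#3=z depends on [2:z]
#4=y depends on [0:x]
sources: [0:x]
N(rest) = Σ N(rest − s) over sources s of rest; N(one piece) = 1:
  size 1 → [3]=1  [4]=1
  size 2 → [2,3]=1  [3,4]=2
  size 3 → [1,2,3]=1  [2,3,4]=3
  first=0(x) contributes 4

4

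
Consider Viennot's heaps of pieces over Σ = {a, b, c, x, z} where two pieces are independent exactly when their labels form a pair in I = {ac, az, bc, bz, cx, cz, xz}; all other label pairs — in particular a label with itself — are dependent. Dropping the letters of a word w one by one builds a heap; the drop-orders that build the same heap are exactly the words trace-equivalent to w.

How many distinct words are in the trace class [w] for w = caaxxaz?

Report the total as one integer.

42

drop 0:c onto floor
drop 1:a onto floor
drop 2:a onto {1:a}
drop 3:x onto {2:a}
drop 4:x onto {3:x}
drop 5:a onto {4:x}
drop 6:z onto floor
ground layer = {0:c, 1:a, 6:z}
drop-orders for the pieces not yet dropped (sum over which currently-grounded one goes next):
  1 to go: {0} 1  {5} 1  {6} 1
  2 to go: {0,5} 2  {0,6} 2  {4,5} 1  {5,6} 2
  3 to go: {0,4,5} 3  {0,5,6} 6  {3,4,5} 1  {4,5,6} 3
  4 to go: {0,3,4,5} 4  {0,4,5,6} 12  {2,3,4,5} 1  {3,4,5,6} 4
  5 to go: {0,2,3,4,5} 5  {0,3,4,5,6} 20  {1,2,3,4,5} 1  {2,3,4,5,6} 5
  if 0:c drops first: 6 orders
  if 1:a drops first: 30 orders
  if 6:z drops first: 6 orders
heap linearizations: 42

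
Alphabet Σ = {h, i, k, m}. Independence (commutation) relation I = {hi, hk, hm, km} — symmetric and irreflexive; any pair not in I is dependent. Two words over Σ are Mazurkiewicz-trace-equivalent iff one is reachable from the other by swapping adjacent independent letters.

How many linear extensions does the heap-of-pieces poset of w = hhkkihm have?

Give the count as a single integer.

drop 0:h onto floor
drop 1:h onto {0:h}
drop 2:k onto floor
drop 3:k onto {2:k}
drop 4:i onto {3:k}
drop 5:h onto {1:h}
drop 6:m onto {4:i}
ground layer = {0:h, 2:k}
drop-orders for the pieces not yet dropped (sum over which currently-grounded one goes next):
  1 to go: {5} 1  {6} 1
  2 to go: {1,5} 1  {4,6} 1  {5,6} 2
  3 to go: {0,1,5} 1  {1,5,6} 3  {3,4,6} 1  {4,5,6} 3
  4 to go: {0,1,5,6} 4  {1,4,5,6} 6  {2,3,4,6} 1  {3,4,5,6} 4
  5 to go: {0,1,4,5,6} 10  {1,3,4,5,6} 10  {2,3,4,5,6} 5
  if 0:h drops first: 15 orders
  if 2:k drops first: 20 orders
heap linearizations: 35

35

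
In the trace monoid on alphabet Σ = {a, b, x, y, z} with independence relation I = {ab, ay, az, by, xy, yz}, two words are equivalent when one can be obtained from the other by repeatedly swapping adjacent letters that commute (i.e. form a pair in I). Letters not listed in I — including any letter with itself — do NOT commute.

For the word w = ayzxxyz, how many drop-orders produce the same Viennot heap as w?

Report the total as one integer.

drop 0:a onto floor
drop 1:y onto floor
drop 2:z onto floor
drop 3:x onto {0:a, 2:z}
drop 4:x onto {3:x}
drop 5:y onto {1:y}
drop 6:z onto {4:x}
ground layer = {0:a, 1:y, 2:z}
drop-orders for the pieces not yet dropped (sum over which currently-grounded one goes next):
  1 to go: {5} 1  {6} 1
  2 to go: {1,5} 1  {4,6} 1  {5,6} 2
  3 to go: {1,5,6} 3  {3,4,6} 1  {4,5,6} 3
  4 to go: {0,3,4,6} 1  {1,4,5,6} 6  {2,3,4,6} 1  {3,4,5,6} 4
  5 to go: {0,2,3,4,6} 2  {0,3,4,5,6} 5  {1,3,4,5,6} 10  {2,3,4,5,6} 5
  if 0:a drops first: 15 orders
  if 1:y drops first: 12 orders
  if 2:z drops first: 15 orders
heap linearizations: 42

42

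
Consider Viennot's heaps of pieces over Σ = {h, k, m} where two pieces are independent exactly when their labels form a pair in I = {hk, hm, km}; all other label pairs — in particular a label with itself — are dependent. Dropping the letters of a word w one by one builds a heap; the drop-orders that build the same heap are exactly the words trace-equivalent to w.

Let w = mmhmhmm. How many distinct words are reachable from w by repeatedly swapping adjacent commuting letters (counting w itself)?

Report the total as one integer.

piece 0:m — minimal
piece 1:m rests on {0:m}
piece 2:h — minimal
piece 3:m rests on {1:m}
piece 4:h rests on {2:h}
piece 5:m rests on {3:m}
piece 6:m rests on {5:m}
minimal pieces: {0:m, 2:h}
ways to finish when only these pieces remain (= sum over removing one remaining piece with nothing left below it):
  1 left: {4}→1  {6}→1
  2 left: {2,4}→1  {4,6}→2  {5,6}→1
  3 left: {2,4,6}→3  {3,5,6}→1  {4,5,6}→3
  4 left: {1,3,5,6}→1  {2,4,5,6}→6  {3,4,5,6}→4
  5 left: {0,1,3,5,6}→1  {1,3,4,5,6}→5  {2,3,4,5,6}→10
  placing 0:m first → 15 extensions
  placing 2:h first → 6 extensions
total linear extensions = 21

21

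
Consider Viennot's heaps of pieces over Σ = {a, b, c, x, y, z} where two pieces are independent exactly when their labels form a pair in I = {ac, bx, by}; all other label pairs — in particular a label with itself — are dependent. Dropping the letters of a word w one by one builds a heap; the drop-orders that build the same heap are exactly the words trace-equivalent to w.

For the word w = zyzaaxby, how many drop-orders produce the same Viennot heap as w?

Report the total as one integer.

3

#0=z has no predecessor
#1=y depends on [0:z]
#2=z depends on [1:y]
#3=a depends on [2:z]
#4=a depends on [3:a]
#5=x depends on [4:a]
#6=b depends on [4:a]
#7=y depends on [5:x]
sources: [0:z]
N(rest) = Σ N(rest − s) over sources s of rest; N(one piece) = 1:
  size 1 → [6]=1  [7]=1
  size 2 → [5,7]=1  [6,7]=2
  size 3 → [5,6,7]=3
  size 4 → [4,5,6,7]=3
  size 5 → [3,4,5,6,7]=3
  size 6 → [2,3,4,5,6,7]=3
  first=0(z) contributes 3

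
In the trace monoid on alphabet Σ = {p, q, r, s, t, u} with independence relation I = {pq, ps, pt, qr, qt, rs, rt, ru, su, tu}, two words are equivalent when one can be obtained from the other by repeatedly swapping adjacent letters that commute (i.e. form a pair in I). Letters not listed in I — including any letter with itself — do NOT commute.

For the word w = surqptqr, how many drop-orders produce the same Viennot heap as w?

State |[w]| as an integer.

#0=s has no predecessor
#1=u has no predecessor
#2=r has no predecessor
#3=q depends on [0:s, 1:u]
#4=p depends on [1:u, 2:r]
#5=t depends on [0:s]
#6=q depends on [3:q]
#7=r depends on [4:p]
sources: [0:s, 1:u, 2:r]
N(rest) = Σ N(rest − s) over sources s of rest; N(one piece) = 1:
  size 1 → [5]=1  [6]=1  [7]=1
  size 2 → [3,6]=1  [4,7]=1  [5,6]=2  [5,7]=2  [6,7]=2
  size 3 → [2,4,7]=1  [3,5,6]=3  [3,6,7]=3  [4,5,7]=3  [4,6,7]=3  [5,6,7]=6
  size 4 → [0,3,5,6]=3  [2,4,5,7]=4  [2,4,6,7]=4  [3,4,6,7]=6  [3,5,6,7]=12  [4,5,6,7]=12
  size 5 → [0,3,5,6,7]=15  [1,3,4,6,7]=6  [2,3,4,6,7]=10  [2,4,5,6,7]=20  [3,4,5,6,7]=30
  size 6 → [0,3,4,5,6,7]=45  [1,2,3,4,6,7]=16  [1,3,4,5,6,7]=36  [2,3,4,5,6,7]=60
  first=0(s) contributes 112
  first=1(u) contributes 105
  first=2(r) contributes 81
|[w]| = 298

298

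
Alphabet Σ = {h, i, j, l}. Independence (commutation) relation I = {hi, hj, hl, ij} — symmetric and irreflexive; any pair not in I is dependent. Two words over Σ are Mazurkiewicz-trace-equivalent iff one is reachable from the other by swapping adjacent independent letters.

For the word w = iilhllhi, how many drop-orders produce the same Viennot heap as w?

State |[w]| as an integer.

piece 0:i — minimal
piece 1:i rests on {0:i}
piece 2:l rests on {1:i}
piece 3:h — minimal
piece 4:l rests on {2:l}
piece 5:l rests on {4:l}
piece 6:h rests on {3:h}
piece 7:i rests on {5:l}
minimal pieces: {0:i, 3:h}
ways to finish when only these pieces remain (= sum over removing one remaining piece with nothing left below it):
  1 left: {6}→1  {7}→1
  2 left: {3,6}→1  {5,7}→1  {6,7}→2
  3 left: {3,6,7}→3  {4,5,7}→1  {5,6,7}→3
  4 left: {2,4,5,7}→1  {3,5,6,7}→6  {4,5,6,7}→4
  5 left: {1,2,4,5,7}→1  {2,4,5,6,7}→5  {3,4,5,6,7}→10
  6 left: {0,1,2,4,5,7}→1  {1,2,4,5,6,7}→6  {2,3,4,5,6,7}→15
  placing 0:i first → 21 extensions
  placing 3:h first → 7 extensions
total linear extensions = 28

28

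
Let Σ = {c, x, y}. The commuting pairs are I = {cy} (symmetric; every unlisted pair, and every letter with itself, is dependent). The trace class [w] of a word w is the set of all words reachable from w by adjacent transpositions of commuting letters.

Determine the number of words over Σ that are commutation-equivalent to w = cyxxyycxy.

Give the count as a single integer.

6

0(c) covers ∅
1(y) covers ∅
2(x) covers 0:c, 1:y
3(x) covers 2:x
4(y) covers 3:x
5(y) covers 4:y
6(c) covers 3:x
7(x) covers 5:y, 6:c
8(y) covers 7:x
floor of heap: 0:c, 1:y
completions by unplaced set U, small U first (add the entries for U minus each lowest piece of U):
  |U|=1: {8}:1
  |U|=2: {7,8}:1
  |U|=3: {5,7,8}:1  {6,7,8}:1
  |U|=4: {4,5,7,8}:1  {5,6,7,8}:2
  |U|=5: {4,5,6,7,8}:3
  |U|=6: {3,4,5,6,7,8}:3
  |U|=7: {2,3,4,5,6,7,8}:3
  start at 0(c): 3
  start at 1(y): 3
sum over floor = 6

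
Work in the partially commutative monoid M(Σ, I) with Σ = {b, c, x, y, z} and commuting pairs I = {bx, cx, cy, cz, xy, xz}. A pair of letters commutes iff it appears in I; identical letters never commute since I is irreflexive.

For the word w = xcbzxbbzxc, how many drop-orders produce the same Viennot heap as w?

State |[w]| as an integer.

piece 0:x — minimal
piece 1:c — minimal
piece 2:b rests on {1:c}
piece 3:z rests on {2:b}
piece 4:x rests on {0:x}
piece 5:b rests on {3:z}
piece 6:b rests on {5:b}
piece 7:z rests on {6:b}
piece 8:x rests on {4:x}
piece 9:c rests on {6:b}
minimal pieces: {0:x, 1:c}
ways to finish when only these pieces remain (= sum over removing one remaining piece with nothing left below it):
  1 left: {7}→1  {8}→1  {9}→1
  2 left: {4,8}→1  {7,8}→2  {7,9}→2  {8,9}→2
  3 left: {0,4,8}→1  {4,7,8}→3  {4,8,9}→3  {6,7,9}→2  {7,8,9}→6
  4 left: {0,4,7,8}→4  {0,4,8,9}→4  {4,7,8,9}→12  {5,6,7,9}→2  {6,7,8,9}→8
  5 left: {0,4,7,8,9}→20  {3,5,6,7,9}→2  {4,6,7,8,9}→20  {5,6,7,8,9}→10
  6 left: {0,4,6,7,8,9}→40  {2,3,5,6,7,9}→2  {3,5,6,7,8,9}→12  {4,5,6,7,8,9}→30
  7 left: {0,4,5,6,7,8,9}→70  {1,2,3,5,6,7,9}→2  {2,3,5,6,7,8,9}→14  {3,4,5,6,7,8,9}→42
  8 left: {0,3,4,5,6,7,8,9}→112  {1,2,3,5,6,7,8,9}→16  {2,3,4,5,6,7,8,9}→56
  placing 0:x first → 72 extensions
  placing 1:c first → 168 extensions
total linear extensions = 240

240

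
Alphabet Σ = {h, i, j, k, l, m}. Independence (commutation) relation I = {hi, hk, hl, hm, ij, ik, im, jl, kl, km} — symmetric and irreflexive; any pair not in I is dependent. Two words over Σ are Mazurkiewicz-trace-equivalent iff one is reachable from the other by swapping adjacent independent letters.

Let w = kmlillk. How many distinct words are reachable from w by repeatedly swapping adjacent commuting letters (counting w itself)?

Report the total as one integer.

21

0(k) covers ∅
1(m) covers ∅
2(l) covers 1:m
3(i) covers 2:l
4(l) covers 3:i
5(l) covers 4:l
6(k) covers 0:k
floor of heap: 0:k, 1:m
completions by unplaced set U, small U first (add the entries for U minus each lowest piece of U):
  |U|=1: {5}:1  {6}:1
  |U|=2: {0,6}:1  {4,5}:1  {5,6}:2
  |U|=3: {0,5,6}:3  {3,4,5}:1  {4,5,6}:3
  |U|=4: {0,4,5,6}:6  {2,3,4,5}:1  {3,4,5,6}:4
  |U|=5: {0,3,4,5,6}:10  {1,2,3,4,5}:1  {2,3,4,5,6}:5
  start at 0(k): 6
  start at 1(m): 15
sum over floor = 21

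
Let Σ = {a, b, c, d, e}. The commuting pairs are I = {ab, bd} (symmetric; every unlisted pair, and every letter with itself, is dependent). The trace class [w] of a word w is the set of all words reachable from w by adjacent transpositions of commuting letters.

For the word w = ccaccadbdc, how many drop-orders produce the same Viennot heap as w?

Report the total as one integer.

piece 0:c — minimal
piece 1:c rests on {0:c}
piece 2:a rests on {1:c}
piece 3:c rests on {2:a}
piece 4:c rests on {3:c}
piece 5:a rests on {4:c}
piece 6:d rests on {5:a}
piece 7:b rests on {4:c}
piece 8:d rests on {6:d}
piece 9:c rests on {7:b, 8:d}
minimal pieces: {0:c}
ways to finish when only these pieces remain (= sum over removing one remaining piece with nothing left below it):
  1 left: {9}→1
  2 left: {7,9}→1  {8,9}→1
  3 left: {6,8,9}→1  {7,8,9}→2
  4 left: {5,6,8,9}→1  {6,7,8,9}→3
  5 left: {5,6,7,8,9}→4
  6 left: {4,5,6,7,8,9}→4
  7 left: {3,4,5,6,7,8,9}→4
  8 left: {2,3,4,5,6,7,8,9}→4
  placing 0:c first → 4 extensions

4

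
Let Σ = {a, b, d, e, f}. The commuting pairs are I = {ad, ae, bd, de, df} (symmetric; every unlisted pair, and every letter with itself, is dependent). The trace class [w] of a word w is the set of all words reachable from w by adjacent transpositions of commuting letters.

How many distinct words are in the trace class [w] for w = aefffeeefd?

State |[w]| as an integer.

piece 0:a — minimal
piece 1:e — minimal
piece 2:f rests on {0:a, 1:e}
piece 3:f rests on {2:f}
piece 4:f rests on {3:f}
piece 5:e rests on {4:f}
piece 6:e rests on {5:e}
piece 7:e rests on {6:e}
piece 8:f rests on {7:e}
piece 9:d — minimal
minimal pieces: {0:a, 1:e, 9:d}
ways to finish when only these pieces remain (= sum over removing one remaining piece with nothing left below it):
  1 left: {8}→1  {9}→1
  2 left: {7,8}→1  {8,9}→2
  3 left: {6,7,8}→1  {7,8,9}→3
  4 left: {5,6,7,8}→1  {6,7,8,9}→4
  5 left: {4,5,6,7,8}→1  {5,6,7,8,9}→5
  6 left: {3,4,5,6,7,8}→1  {4,5,6,7,8,9}→6
  7 left: {2,3,4,5,6,7,8}→1  {3,4,5,6,7,8,9}→7
  8 left: {0,2,3,4,5,6,7,8}→1  {1,2,3,4,5,6,7,8}→1  {2,3,4,5,6,7,8,9}→8
  placing 0:a first → 9 extensions
  placing 1:e first → 9 extensions
  placing 9:d first → 2 extensions
total linear extensions = 20

20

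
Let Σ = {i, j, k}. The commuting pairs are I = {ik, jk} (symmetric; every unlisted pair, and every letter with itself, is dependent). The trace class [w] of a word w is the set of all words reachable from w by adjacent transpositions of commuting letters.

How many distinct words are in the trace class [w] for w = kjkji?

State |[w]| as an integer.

drop 0:k onto floor
drop 1:j onto floor
drop 2:k onto {0:k}
drop 3:j onto {1:j}
drop 4:i onto {3:j}
ground layer = {0:k, 1:j}
drop-orders for the pieces not yet dropped (sum over which currently-grounded one goes next):
  1 to go: {2} 1  {4} 1
  2 to go: {0,2} 1  {2,4} 2  {3,4} 1
  3 to go: {0,2,4} 3  {1,3,4} 1  {2,3,4} 3
  if 0:k drops first: 4 orders
  if 1:j drops first: 6 orders
heap linearizations: 10

10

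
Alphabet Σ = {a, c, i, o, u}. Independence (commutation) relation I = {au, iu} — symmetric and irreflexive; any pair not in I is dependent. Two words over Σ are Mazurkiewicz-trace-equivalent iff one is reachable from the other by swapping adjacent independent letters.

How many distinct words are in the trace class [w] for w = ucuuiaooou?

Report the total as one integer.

piece 0:u — minimal
piece 1:c rests on {0:u}
piece 2:u rests on {1:c}
piece 3:u rests on {2:u}
piece 4:i rests on {1:c}
piece 5:a rests on {4:i}
piece 6:o rests on {3:u, 5:a}
piece 7:o rests on {6:o}
piece 8:o rests on {7:o}
piece 9:u rests on {8:o}
minimal pieces: {0:u}
ways to finish when only these pieces remain (= sum over removing one remaining piece with nothing left below it):
  1 left: {9}→1
  2 left: {8,9}→1
  3 left: {7,8,9}→1
  4 left: {6,7,8,9}→1
  5 left: {3,6,7,8,9}→1  {5,6,7,8,9}→1
  6 left: {2,3,6,7,8,9}→1  {3,5,6,7,8,9}→2  {4,5,6,7,8,9}→1
  7 left: {2,3,5,6,7,8,9}→3  {3,4,5,6,7,8,9}→3
  8 left: {2,3,4,5,6,7,8,9}→6
  placing 0:u first → 6 extensions

6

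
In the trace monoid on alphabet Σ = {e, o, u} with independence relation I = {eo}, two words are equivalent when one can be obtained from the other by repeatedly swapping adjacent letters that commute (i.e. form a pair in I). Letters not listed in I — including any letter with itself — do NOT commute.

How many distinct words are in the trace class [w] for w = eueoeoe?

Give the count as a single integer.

drop 0:e onto floor
drop 1:u onto {0:e}
drop 2:e onto {1:u}
drop 3:o onto {1:u}
drop 4:e onto {2:e}
drop 5:o onto {3:o}
drop 6:e onto {4:e}
ground layer = {0:e}
drop-orders for the pieces not yet dropped (sum over which currently-grounded one goes next):
  1 to go: {5} 1  {6} 1
  2 to go: {3,5} 1  {4,6} 1  {5,6} 2
  3 to go: {2,4,6} 1  {3,5,6} 3  {4,5,6} 3
  4 to go: {2,4,5,6} 4  {3,4,5,6} 6
  5 to go: {2,3,4,5,6} 10
  if 0:e drops first: 10 orders

10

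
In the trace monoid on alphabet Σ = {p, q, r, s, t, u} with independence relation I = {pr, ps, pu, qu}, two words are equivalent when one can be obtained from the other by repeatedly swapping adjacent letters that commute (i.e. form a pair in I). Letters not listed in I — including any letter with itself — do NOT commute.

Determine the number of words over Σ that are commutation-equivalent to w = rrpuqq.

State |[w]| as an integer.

10

piece 0:r — minimal
piece 1:r rests on {0:r}
piece 2:p — minimal
piece 3:u rests on {1:r}
piece 4:q rests on {1:r, 2:p}
piece 5:q rests on {4:q}
minimal pieces: {0:r, 2:p}
ways to finish when only these pieces remain (= sum over removing one remaining piece with nothing left below it):
  1 left: {3}→1  {5}→1
  2 left: {3,5}→2  {4,5}→1
  3 left: {2,4,5}→1  {3,4,5}→3
  4 left: {1,3,4,5}→3  {2,3,4,5}→4
  placing 0:r first → 7 extensions
  placing 2:p first → 3 extensions
total linear extensions = 10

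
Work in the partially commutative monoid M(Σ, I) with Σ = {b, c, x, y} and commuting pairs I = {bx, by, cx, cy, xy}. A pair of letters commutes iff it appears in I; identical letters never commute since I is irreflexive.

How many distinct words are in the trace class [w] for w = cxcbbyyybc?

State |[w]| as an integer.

piece 0:c — minimal
piece 1:x — minimal
piece 2:c rests on {0:c}
piece 3:b rests on {2:c}
piece 4:b rests on {3:b}
piece 5:y — minimal
piece 6:y rests on {5:y}
piece 7:y rests on {6:y}
piece 8:b rests on {4:b}
piece 9:c rests on {8:b}
minimal pieces: {0:c, 1:x, 5:y}
ways to finish when only these pieces remain (= sum over removing one remaining piece with nothing left below it):
  1 left: {1}→1  {7}→1  {9}→1
  2 left: {1,7}→2  {1,9}→2  {6,7}→1  {7,9}→2  {8,9}→1
  3 left: {1,6,7}→3  {1,7,9}→6  {1,8,9}→3  {4,8,9}→1  {5,6,7}→1  {6,7,9}→3  {7,8,9}→3
  4 left: {1,4,8,9}→4  {1,5,6,7}→4  {1,6,7,9}→12  {1,7,8,9}→12  {3,4,8,9}→1  {4,7,8,9}→4  {5,6,7,9}→4  {6,7,8,9}→6
  5 left: {1,3,4,8,9}→5  {1,4,7,8,9}→20  {1,5,6,7,9}→20  {1,6,7,8,9}→30  {2,3,4,8,9}→1  {3,4,7,8,9}→5  {4,6,7,8,9}→10  {5,6,7,8,9}→10
  6 left: {0,2,3,4,8,9}→1  {1,2,3,4,8,9}→6  {1,3,4,7,8,9}→30  {1,4,6,7,8,9}→60  {1,5,6,7,8,9}→60  {2,3,4,7,8,9}→6  {3,4,6,7,8,9}→15  {4,5,6,7,8,9}→20
  7 left: {0,1,2,3,4,8,9}→7  {0,2,3,4,7,8,9}→7  {1,2,3,4,7,8,9}→42  {1,3,4,6,7,8,9}→105  {1,4,5,6,7,8,9}→140  {2,3,4,6,7,8,9}→21  {3,4,5,6,7,8,9}→35
  8 left: {0,1,2,3,4,7,8,9}→56  {0,2,3,4,6,7,8,9}→28  {1,2,3,4,6,7,8,9}→168  {1,3,4,5,6,7,8,9}→280  {2,3,4,5,6,7,8,9}→56
  placing 0:c first → 504 extensions
  placing 1:x first → 84 extensions
  placing 5:y first → 252 extensions
total linear extensions = 840

840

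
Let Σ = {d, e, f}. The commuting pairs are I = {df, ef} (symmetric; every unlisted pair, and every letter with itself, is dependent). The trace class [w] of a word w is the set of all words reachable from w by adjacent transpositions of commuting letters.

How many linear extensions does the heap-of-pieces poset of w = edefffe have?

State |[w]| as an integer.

35

piece 0:e — minimal
piece 1:d rests on {0:e}
piece 2:e rests on {1:d}
piece 3:f — minimal
piece 4:f rests on {3:f}
piece 5:f rests on {4:f}
piece 6:e rests on {2:e}
minimal pieces: {0:e, 3:f}
ways to finish when only these pieces remain (= sum over removing one remaining piece with nothing left below it):
  1 left: {5}→1  {6}→1
  2 left: {2,6}→1  {4,5}→1  {5,6}→2
  3 left: {1,2,6}→1  {2,5,6}→3  {3,4,5}→1  {4,5,6}→3
  4 left: {0,1,2,6}→1  {1,2,5,6}→4  {2,4,5,6}→6  {3,4,5,6}→4
  5 left: {0,1,2,5,6}→5  {1,2,4,5,6}→10  {2,3,4,5,6}→10
  placing 0:e first → 20 extensions
  placing 3:f first → 15 extensions
total linear extensions = 35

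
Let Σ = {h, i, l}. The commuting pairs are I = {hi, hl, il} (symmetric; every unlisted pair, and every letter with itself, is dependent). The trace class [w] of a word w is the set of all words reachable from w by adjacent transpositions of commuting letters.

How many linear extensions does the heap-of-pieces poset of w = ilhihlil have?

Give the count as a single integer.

#0=i has no predecessor
#1=l has no predecessor
#2=h has no predecessor
#3=i depends on [0:i]
#4=h depends on [2:h]
#5=l depends on [1:l]
#6=i depends on [3:i]
#7=l depends on [5:l]
sources: [0:i, 1:l, 2:h]
N(rest) = Σ N(rest − s) over sources s of rest; N(one piece) = 1:
  size 1 → [4]=1  [6]=1  [7]=1
  size 2 → [2,4]=1  [3,6]=1  [4,6]=2  [4,7]=2  [5,7]=1  [6,7]=2
  size 3 → [0,3,6]=1  [1,5,7]=1  [2,4,6]=3  [2,4,7]=3  [3,4,6]=3  [3,6,7]=3  [4,5,7]=3  [4,6,7]=6  [5,6,7]=3
  size 4 → [0,3,4,6]=4  [0,3,6,7]=4  [1,4,5,7]=4  [1,5,6,7]=4  [2,3,4,6]=6  [2,4,5,7]=6  [2,4,6,7]=12  [3,4,6,7]=12  [3,5,6,7]=6  [4,5,6,7]=12
  size 5 → [0,2,3,4,6]=10  [0,3,4,6,7]=20  [0,3,5,6,7]=10  [1,2,4,5,7]=10  [1,3,5,6,7]=10  [1,4,5,6,7]=20  [2,3,4,6,7]=30  [2,4,5,6,7]=30  [3,4,5,6,7]=30
  size 6 → [0,1,3,5,6,7]=20  [0,2,3,4,6,7]=60  [0,3,4,5,6,7]=60  [1,2,4,5,6,7]=60  [1,3,4,5,6,7]=60  [2,3,4,5,6,7]=90
  first=0(i) contributes 210
  first=1(l) contributes 210
  first=2(h) contributes 140
|[w]| = 560

560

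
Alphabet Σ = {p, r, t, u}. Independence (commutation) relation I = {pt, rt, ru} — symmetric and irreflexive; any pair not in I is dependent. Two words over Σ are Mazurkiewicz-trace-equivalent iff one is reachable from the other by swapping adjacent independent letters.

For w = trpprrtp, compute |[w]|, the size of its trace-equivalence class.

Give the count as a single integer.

28

piece 0:t — minimal
piece 1:r — minimal
piece 2:p rests on {1:r}
piece 3:p rests on {2:p}
piece 4:r rests on {3:p}
piece 5:r rests on {4:r}
piece 6:t rests on {0:t}
piece 7:p rests on {5:r}
minimal pieces: {0:t, 1:r}
ways to finish when only these pieces remain (= sum over removing one remaining piece with nothing left below it):
  1 left: {6}→1  {7}→1
  2 left: {0,6}→1  {5,7}→1  {6,7}→2
  3 left: {0,6,7}→3  {4,5,7}→1  {5,6,7}→3
  4 left: {0,5,6,7}→6  {3,4,5,7}→1  {4,5,6,7}→4
  5 left: {0,4,5,6,7}→10  {2,3,4,5,7}→1  {3,4,5,6,7}→5
  6 left: {0,3,4,5,6,7}→15  {1,2,3,4,5,7}→1  {2,3,4,5,6,7}→6
  placing 0:t first → 7 extensions
  placing 1:r first → 21 extensions
total linear extensions = 28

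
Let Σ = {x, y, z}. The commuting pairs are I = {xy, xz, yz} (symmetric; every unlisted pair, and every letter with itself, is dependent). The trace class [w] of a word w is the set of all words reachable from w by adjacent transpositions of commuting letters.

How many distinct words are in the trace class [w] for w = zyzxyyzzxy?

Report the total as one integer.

3150

0(z) covers ∅
1(y) covers ∅
2(z) covers 0:z
3(x) covers ∅
4(y) covers 1:y
5(y) covers 4:y
6(z) covers 2:z
7(z) covers 6:z
8(x) covers 3:x
9(y) covers 5:y
floor of heap: 0:z, 1:y, 3:x
completions by unplaced set U, small U first (add the entries for U minus each lowest piece of U):
  |U|=1: {7}:1  {8}:1  {9}:1
  |U|=2: {3,8}:1  {5,9}:1  {6,7}:1  {7,8}:2  {7,9}:2  {8,9}:2
  |U|=3: {2,6,7}:1  {3,7,8}:3  {3,8,9}:3  {4,5,9}:1  {5,7,9}:3  {5,8,9}:3  {6,7,8}:3  {6,7,9}:3  {7,8,9}:6
  |U|=4: {0,2,6,7}:1  {1,4,5,9}:1  {2,6,7,8}:4  {2,6,7,9}:4  {3,5,8,9}:6  {3,6,7,8}:6  {3,7,8,9}:12  {4,5,7,9}:4  {4,5,8,9}:4  {5,6,7,9}:6  {5,7,8,9}:12  {6,7,8,9}:12
  |U|=5: {0,2,6,7,8}:5  {0,2,6,7,9}:5  {1,4,5,7,9}:5  {1,4,5,8,9}:5  {2,3,6,7,8}:10  {2,5,6,7,9}:10  {2,6,7,8,9}:20  {3,4,5,8,9}:10  {3,5,7,8,9}:30  {3,6,7,8,9}:30  {4,5,6,7,9}:10  {4,5,7,8,9}:20  {5,6,7,8,9}:30
  |U|=6: {0,2,3,6,7,8}:15  {0,2,5,6,7,9}:15  {0,2,6,7,8,9}:30  {1,3,4,5,8,9}:15  {1,4,5,6,7,9}:15  {1,4,5,7,8,9}:30  {2,3,6,7,8,9}:60  {2,4,5,6,7,9}:20  {2,5,6,7,8,9}:60  {3,4,5,7,8,9}:60  {3,5,6,7,8,9}:90  {4,5,6,7,8,9}:60
  |U|=7: {0,2,3,6,7,8,9}:105  {0,2,4,5,6,7,9}:35  {0,2,5,6,7,8,9}:105  {1,2,4,5,6,7,9}:35  {1,3,4,5,7,8,9}:105  {1,4,5,6,7,8,9}:105  {2,3,5,6,7,8,9}:210  {2,4,5,6,7,8,9}:140  {3,4,5,6,7,8,9}:210
  |U|=8: {0,1,2,4,5,6,7,9}:70  {0,2,3,5,6,7,8,9}:420  {0,2,4,5,6,7,8,9}:280  {1,2,4,5,6,7,8,9}:280  {1,3,4,5,6,7,8,9}:420  {2,3,4,5,6,7,8,9}:560
  start at 0(z): 1260
  start at 1(y): 1260
  start at 3(x): 630
sum over floor = 3150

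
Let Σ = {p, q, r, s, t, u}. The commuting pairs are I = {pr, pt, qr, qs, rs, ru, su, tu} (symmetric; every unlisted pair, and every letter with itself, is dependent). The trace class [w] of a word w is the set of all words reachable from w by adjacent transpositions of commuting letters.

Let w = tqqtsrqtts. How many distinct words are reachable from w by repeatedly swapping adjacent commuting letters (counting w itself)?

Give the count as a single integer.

6

0(t) covers ∅
1(q) covers 0:t
2(q) covers 1:q
3(t) covers 2:q
4(s) covers 3:t
5(r) covers 3:t
6(q) covers 3:t
7(t) covers 4:s, 5:r, 6:q
8(t) covers 7:t
9(s) covers 8:t
floor of heap: 0:t
completions by unplaced set U, small U first (add the entries for U minus each lowest piece of U):
  |U|=1: {9}:1
  |U|=2: {8,9}:1
  |U|=3: {7,8,9}:1
  |U|=4: {4,7,8,9}:1  {5,7,8,9}:1  {6,7,8,9}:1
  |U|=5: {4,5,7,8,9}:2  {4,6,7,8,9}:2  {5,6,7,8,9}:2
  |U|=6: {4,5,6,7,8,9}:6
  |U|=7: {3,4,5,6,7,8,9}:6
  |U|=8: {2,3,4,5,6,7,8,9}:6
  start at 0(t): 6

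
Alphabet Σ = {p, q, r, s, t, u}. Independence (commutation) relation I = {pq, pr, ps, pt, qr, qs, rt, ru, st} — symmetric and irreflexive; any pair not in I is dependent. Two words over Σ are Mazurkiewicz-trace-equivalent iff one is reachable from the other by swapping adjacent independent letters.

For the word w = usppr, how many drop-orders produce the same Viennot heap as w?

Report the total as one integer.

6

#0=u has no predecessor
#1=s depends on [0:u]
#2=p depends on [0:u]
#3=p depends on [2:p]
#4=r depends on [1:s]
sources: [0:u]
N(rest) = Σ N(rest − s) over sources s of rest; N(one piece) = 1:
  size 1 → [3]=1  [4]=1
  size 2 → [1,4]=1  [2,3]=1  [3,4]=2
  size 3 → [1,3,4]=3  [2,3,4]=3
  first=0(u) contributes 6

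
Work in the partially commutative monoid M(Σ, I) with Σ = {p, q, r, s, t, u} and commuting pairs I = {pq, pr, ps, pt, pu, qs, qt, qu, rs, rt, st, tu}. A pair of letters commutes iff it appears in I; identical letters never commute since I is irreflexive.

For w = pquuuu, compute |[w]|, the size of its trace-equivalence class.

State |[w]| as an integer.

30

0(p) covers ∅
1(q) covers ∅
2(u) covers ∅
3(u) covers 2:u
4(u) covers 3:u
5(u) covers 4:u
floor of heap: 0:p, 1:q, 2:u
completions by unplaced set U, small U first (add the entries for U minus each lowest piece of U):
  |U|=1: {0}:1  {1}:1  {5}:1
  |U|=2: {0,1}:2  {0,5}:2  {1,5}:2  {4,5}:1
  |U|=3: {0,1,5}:6  {0,4,5}:3  {1,4,5}:3  {3,4,5}:1
  |U|=4: {0,1,4,5}:12  {0,3,4,5}:4  {1,3,4,5}:4  {2,3,4,5}:1
  start at 0(p): 5
  start at 1(q): 5
  start at 2(u): 20
sum over floor = 30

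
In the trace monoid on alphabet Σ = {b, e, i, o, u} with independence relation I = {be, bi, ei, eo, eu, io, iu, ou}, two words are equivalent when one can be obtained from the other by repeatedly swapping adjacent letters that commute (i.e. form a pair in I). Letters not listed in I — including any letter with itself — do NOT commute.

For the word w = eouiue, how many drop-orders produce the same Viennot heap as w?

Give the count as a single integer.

180

piece 0:e — minimal
piece 1:o — minimal
piece 2:u — minimal
piece 3:i — minimal
piece 4:u rests on {2:u}
piece 5:e rests on {0:e}
minimal pieces: {0:e, 1:o, 2:u, 3:i}
ways to finish when only these pieces remain (= sum over removing one remaining piece with nothing left below it):
  1 left: {1}→1  {3}→1  {4}→1  {5}→1
  2 left: {0,5}→1  {1,3}→2  {1,4}→2  {1,5}→2  {2,4}→1  {3,4}→2  {3,5}→2  {4,5}→2
  3 left: {0,1,5}→3  {0,3,5}→3  {0,4,5}→3  {1,2,4}→3  {1,3,4}→6  {1,3,5}→6  {1,4,5}→6  {2,3,4}→3  {2,4,5}→3  {3,4,5}→6
  4 left: {0,1,3,5}→12  {0,1,4,5}→12  {0,2,4,5}→6  {0,3,4,5}→12  {1,2,3,4}→12  {1,2,4,5}→12  {1,3,4,5}→24  {2,3,4,5}→12
  placing 0:e first → 60 extensions
  placing 1:o first → 30 extensions
  placing 2:u first → 60 extensions
  placing 3:i first → 30 extensions
total linear extensions = 180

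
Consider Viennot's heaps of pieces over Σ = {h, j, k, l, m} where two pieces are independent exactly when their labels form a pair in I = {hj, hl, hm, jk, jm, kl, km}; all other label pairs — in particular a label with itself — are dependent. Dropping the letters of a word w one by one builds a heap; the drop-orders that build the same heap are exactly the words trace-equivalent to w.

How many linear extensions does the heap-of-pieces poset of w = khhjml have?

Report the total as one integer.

#0=k has no predecessor
#1=h depends on [0:k]
#2=h depends on [1:h]
#3=j has no predecessor
#4=m has no predecessor
#5=l depends on [3:j, 4:m]
sources: [0:k, 3:j, 4:m]
N(rest) = Σ N(rest − s) over sources s of rest; N(one piece) = 1:
  size 1 → [2]=1  [5]=1
  size 2 → [1,2]=1  [2,5]=2  [3,5]=1  [4,5]=1
  size 3 → [0,1,2]=1  [1,2,5]=3  [2,3,5]=3  [2,4,5]=3  [3,4,5]=2
  size 4 → [0,1,2,5]=4  [1,2,3,5]=6  [1,2,4,5]=6  [2,3,4,5]=8
  first=0(k) contributes 20
  first=3(j) contributes 10
  first=4(m) contributes 10
|[w]| = 40

40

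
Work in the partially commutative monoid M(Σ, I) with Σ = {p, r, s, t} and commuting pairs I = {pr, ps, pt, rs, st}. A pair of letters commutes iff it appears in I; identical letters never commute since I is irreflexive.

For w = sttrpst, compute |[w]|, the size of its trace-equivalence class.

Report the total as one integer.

105

drop 0:s onto floor
drop 1:t onto floor
drop 2:t onto {1:t}
drop 3:r onto {2:t}
drop 4:p onto floor
drop 5:s onto {0:s}
drop 6:t onto {3:r}
ground layer = {0:s, 1:t, 4:p}
drop-orders for the pieces not yet dropped (sum over which currently-grounded one goes next):
  1 to go: {4} 1  {5} 1  {6} 1
  2 to go: {0,5} 1  {3,6} 1  {4,5} 2  {4,6} 2  {5,6} 2
  3 to go: {0,4,5} 3  {0,5,6} 3  {2,3,6} 1  {3,4,6} 3  {3,5,6} 3  {4,5,6} 6
  4 to go: {0,3,5,6} 6  {0,4,5,6} 12  {1,2,3,6} 1  {2,3,4,6} 4  {2,3,5,6} 4  {3,4,5,6} 12
  5 to go: {0,2,3,5,6} 10  {0,3,4,5,6} 30  {1,2,3,4,6} 5  {1,2,3,5,6} 5  {2,3,4,5,6} 20
  if 0:s drops first: 30 orders
  if 1:t drops first: 60 orders
  if 4:p drops first: 15 orders
heap linearizations: 105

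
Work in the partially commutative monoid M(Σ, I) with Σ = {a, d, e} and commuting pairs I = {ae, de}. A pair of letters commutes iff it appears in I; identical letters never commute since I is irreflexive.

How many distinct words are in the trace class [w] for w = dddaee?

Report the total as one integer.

15

piece 0:d — minimal
piece 1:d rests on {0:d}
piece 2:d rests on {1:d}
piece 3:a rests on {2:d}
piece 4:e — minimal
piece 5:e rests on {4:e}
minimal pieces: {0:d, 4:e}
ways to finish when only these pieces remain (= sum over removing one remaining piece with nothing left below it):
  1 left: {3}→1  {5}→1
  2 left: {2,3}→1  {3,5}→2  {4,5}→1
  3 left: {1,2,3}→1  {2,3,5}→3  {3,4,5}→3
  4 left: {0,1,2,3}→1  {1,2,3,5}→4  {2,3,4,5}→6
  placing 0:d first → 10 extensions
  placing 4:e first → 5 extensions
total linear extensions = 15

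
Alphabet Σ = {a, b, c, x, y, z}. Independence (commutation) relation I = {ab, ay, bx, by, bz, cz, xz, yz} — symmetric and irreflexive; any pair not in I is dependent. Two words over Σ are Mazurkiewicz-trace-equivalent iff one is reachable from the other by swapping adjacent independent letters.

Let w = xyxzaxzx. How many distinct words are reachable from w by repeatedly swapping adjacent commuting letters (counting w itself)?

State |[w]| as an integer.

drop 0:x onto floor
drop 1:y onto {0:x}
drop 2:x onto {1:y}
drop 3:z onto floor
drop 4:a onto {2:x, 3:z}
drop 5:x onto {4:a}
drop 6:z onto {4:a}
drop 7:x onto {5:x}
ground layer = {0:x, 3:z}
drop-orders for the pieces not yet dropped (sum over which currently-grounded one goes next):
  1 to go: {6} 1  {7} 1
  2 to go: {5,7} 1  {6,7} 2
  3 to go: {5,6,7} 3
  4 to go: {4,5,6,7} 3
  5 to go: {2,4,5,6,7} 3  {3,4,5,6,7} 3
  6 to go: {1,2,4,5,6,7} 3  {2,3,4,5,6,7} 6
  if 0:x drops first: 9 orders
  if 3:z drops first: 3 orders
heap linearizations: 12

12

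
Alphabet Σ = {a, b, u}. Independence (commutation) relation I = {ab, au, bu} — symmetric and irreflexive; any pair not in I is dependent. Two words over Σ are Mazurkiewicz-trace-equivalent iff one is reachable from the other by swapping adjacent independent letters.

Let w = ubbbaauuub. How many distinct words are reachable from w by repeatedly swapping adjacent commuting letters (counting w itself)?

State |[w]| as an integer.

3150

piece 0:u — minimal
piece 1:b — minimal
piece 2:b rests on {1:b}
piece 3:b rests on {2:b}
piece 4:a — minimal
piece 5:a rests on {4:a}
piece 6:u rests on {0:u}
piece 7:u rests on {6:u}
piece 8:u rests on {7:u}
piece 9:b rests on {3:b}
minimal pieces: {0:u, 1:b, 4:a}
ways to finish when only these pieces remain (= sum over removing one remaining piece with nothing left below it):
  1 left: {5}→1  {8}→1  {9}→1
  2 left: {3,9}→1  {4,5}→1  {5,8}→2  {5,9}→2  {7,8}→1  {8,9}→2
  3 left: {2,3,9}→1  {3,5,9}→3  {3,8,9}→3  {4,5,8}→3  {4,5,9}→3  {5,7,8}→3  {5,8,9}→6  {6,7,8}→1  {7,8,9}→3
  4 left: {0,6,7,8}→1  {1,2,3,9}→1  {2,3,5,9}→4  {2,3,8,9}→4  {3,4,5,9}→6  {3,5,8,9}→12  {3,7,8,9}→6  {4,5,7,8}→6  {4,5,8,9}→12  {5,6,7,8}→4  {5,7,8,9}→12  {6,7,8,9}→4
  5 left: {0,5,6,7,8}→5  {0,6,7,8,9}→5  {1,2,3,5,9}→5  {1,2,3,8,9}→5  {2,3,4,5,9}→10  {2,3,5,8,9}→20  {2,3,7,8,9}→10  {3,4,5,8,9}→30  {3,5,7,8,9}→30  {3,6,7,8,9}→10  {4,5,6,7,8}→10  {4,5,7,8,9}→30  {5,6,7,8,9}→20
  6 left: {0,3,6,7,8,9}→15  {0,4,5,6,7,8}→15  {0,5,6,7,8,9}→30  {1,2,3,4,5,9}→15  {1,2,3,5,8,9}→30  {1,2,3,7,8,9}→15  {2,3,4,5,8,9}→60  {2,3,5,7,8,9}→60  {2,3,6,7,8,9}→20  {3,4,5,7,8,9}→90  {3,5,6,7,8,9}→60  {4,5,6,7,8,9}→60
  7 left: {0,2,3,6,7,8,9}→35  {0,3,5,6,7,8,9}→105  {0,4,5,6,7,8,9}→105  {1,2,3,4,5,8,9}→105  {1,2,3,5,7,8,9}→105  {1,2,3,6,7,8,9}→35  {2,3,4,5,7,8,9}→210  {2,3,5,6,7,8,9}→140  {3,4,5,6,7,8,9}→210
  8 left: {0,1,2,3,6,7,8,9}→70  {0,2,3,5,6,7,8,9}→280  {0,3,4,5,6,7,8,9}→420  {1,2,3,4,5,7,8,9}→420  {1,2,3,5,6,7,8,9}→280  {2,3,4,5,6,7,8,9}→560
  placing 0:u first → 1260 extensions
  placing 1:b first → 1260 extensions
  placing 4:a first → 630 extensions
total linear extensions = 3150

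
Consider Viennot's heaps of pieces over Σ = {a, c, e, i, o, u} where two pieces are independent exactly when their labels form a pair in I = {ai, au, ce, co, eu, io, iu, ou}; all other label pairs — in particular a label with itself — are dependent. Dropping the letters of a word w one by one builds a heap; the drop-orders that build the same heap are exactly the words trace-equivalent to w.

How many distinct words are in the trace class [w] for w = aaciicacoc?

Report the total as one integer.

piece 0:a — minimal
piece 1:a rests on {0:a}
piece 2:c rests on {1:a}
piece 3:i rests on {2:c}
piece 4:i rests on {3:i}
piece 5:c rests on {4:i}
piece 6:a rests on {5:c}
piece 7:c rests on {6:a}
piece 8:o rests on {6:a}
piece 9:c rests on {7:c}
minimal pieces: {0:a}
ways to finish when only these pieces remain (= sum over removing one remaining piece with nothing left below it):
  1 left: {8}→1  {9}→1
  2 left: {7,9}→1  {8,9}→2
  3 left: {7,8,9}→3
  4 left: {6,7,8,9}→3
  5 left: {5,6,7,8,9}→3
  6 left: {4,5,6,7,8,9}→3
  7 left: {3,4,5,6,7,8,9}→3
  8 left: {2,3,4,5,6,7,8,9}→3
  placing 0:a first → 3 extensions

3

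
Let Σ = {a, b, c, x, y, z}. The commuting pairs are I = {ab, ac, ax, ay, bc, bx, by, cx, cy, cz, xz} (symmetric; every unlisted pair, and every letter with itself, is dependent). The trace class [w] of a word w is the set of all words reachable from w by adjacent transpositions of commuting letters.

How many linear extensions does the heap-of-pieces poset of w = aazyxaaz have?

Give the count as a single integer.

#0=a has no predecessor
#1=a depends on [0:a]
#2=z depends on [1:a]
#3=y depends on [2:z]
#4=x depends on [3:y]
#5=a depends on [2:z]
#6=a depends on [5:a]
#7=z depends on [3:y, 6:a]
sources: [0:a]
N(rest) = Σ N(rest − s) over sources s of rest; N(one piece) = 1:
  size 1 → [4]=1  [7]=1
  size 2 → [4,7]=2  [6,7]=1
  size 3 → [3,4,7]=2  [4,6,7]=3  [5,6,7]=1
  size 4 → [3,4,6,7]=5  [4,5,6,7]=4
  size 5 → [3,4,5,6,7]=9
  size 6 → [2,3,4,5,6,7]=9
  first=0(a) contributes 9

9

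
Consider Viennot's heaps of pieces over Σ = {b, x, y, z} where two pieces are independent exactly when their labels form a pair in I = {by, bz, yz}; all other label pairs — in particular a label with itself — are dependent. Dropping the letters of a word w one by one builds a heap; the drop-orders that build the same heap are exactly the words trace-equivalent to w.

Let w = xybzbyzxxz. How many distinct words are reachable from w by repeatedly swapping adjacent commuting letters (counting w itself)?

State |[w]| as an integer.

0(x) covers ∅
1(y) covers 0:x
2(b) covers 0:x
3(z) covers 0:x
4(b) covers 2:b
5(y) covers 1:y
6(z) covers 3:z
7(x) covers 4:b, 5:y, 6:z
8(x) covers 7:x
9(z) covers 8:x
floor of heap: 0:x
completions by unplaced set U, small U first (add the entries for U minus each lowest piece of U):
  |U|=1: {9}:1
  |U|=2: {8,9}:1
  |U|=3: {7,8,9}:1
  |U|=4: {4,7,8,9}:1  {5,7,8,9}:1  {6,7,8,9}:1
  |U|=5: {1,5,7,8,9}:1  {2,4,7,8,9}:1  {3,6,7,8,9}:1  {4,5,7,8,9}:2  {4,6,7,8,9}:2  {5,6,7,8,9}:2
  |U|=6: {1,4,5,7,8,9}:3  {1,5,6,7,8,9}:3  {2,4,5,7,8,9}:3  {2,4,6,7,8,9}:3  {3,4,6,7,8,9}:3  {3,5,6,7,8,9}:3  {4,5,6,7,8,9}:6
  |U|=7: {1,2,4,5,7,8,9}:6  {1,3,5,6,7,8,9}:6  {1,4,5,6,7,8,9}:12  {2,3,4,6,7,8,9}:6  {2,4,5,6,7,8,9}:12  {3,4,5,6,7,8,9}:12
  |U|=8: {1,2,4,5,6,7,8,9}:30  {1,3,4,5,6,7,8,9}:30  {2,3,4,5,6,7,8,9}:30
  start at 0(x): 90

90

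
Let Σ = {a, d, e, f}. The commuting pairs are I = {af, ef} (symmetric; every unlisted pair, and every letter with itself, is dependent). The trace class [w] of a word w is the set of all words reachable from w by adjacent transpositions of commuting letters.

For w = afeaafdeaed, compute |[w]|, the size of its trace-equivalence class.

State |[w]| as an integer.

0(a) covers ∅
1(f) covers ∅
2(e) covers 0:a
3(a) covers 2:e
4(a) covers 3:a
5(f) covers 1:f
6(d) covers 4:a, 5:f
7(e) covers 6:d
8(a) covers 7:e
9(e) covers 8:a
10(d) covers 9:e
floor of heap: 0:a, 1:f
completions by unplaced set U, small U first (add the entries for U minus each lowest piece of U):
  |U|=1: {10}:1
  |U|=2: {9,10}:1
  |U|=3: {8,9,10}:1
  |U|=4: {7,8,9,10}:1
  |U|=5: {6,7,8,9,10}:1
  |U|=6: {4,6,7,8,9,10}:1  {5,6,7,8,9,10}:1
  |U|=7: {1,5,6,7,8,9,10}:1  {3,4,6,7,8,9,10}:1  {4,5,6,7,8,9,10}:2
  |U|=8: {1,4,5,6,7,8,9,10}:3  {2,3,4,6,7,8,9,10}:1  {3,4,5,6,7,8,9,10}:3
  |U|=9: {0,2,3,4,6,7,8,9,10}:1  {1,3,4,5,6,7,8,9,10}:6  {2,3,4,5,6,7,8,9,10}:4
  start at 0(a): 10
  start at 1(f): 5
sum over floor = 15

15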